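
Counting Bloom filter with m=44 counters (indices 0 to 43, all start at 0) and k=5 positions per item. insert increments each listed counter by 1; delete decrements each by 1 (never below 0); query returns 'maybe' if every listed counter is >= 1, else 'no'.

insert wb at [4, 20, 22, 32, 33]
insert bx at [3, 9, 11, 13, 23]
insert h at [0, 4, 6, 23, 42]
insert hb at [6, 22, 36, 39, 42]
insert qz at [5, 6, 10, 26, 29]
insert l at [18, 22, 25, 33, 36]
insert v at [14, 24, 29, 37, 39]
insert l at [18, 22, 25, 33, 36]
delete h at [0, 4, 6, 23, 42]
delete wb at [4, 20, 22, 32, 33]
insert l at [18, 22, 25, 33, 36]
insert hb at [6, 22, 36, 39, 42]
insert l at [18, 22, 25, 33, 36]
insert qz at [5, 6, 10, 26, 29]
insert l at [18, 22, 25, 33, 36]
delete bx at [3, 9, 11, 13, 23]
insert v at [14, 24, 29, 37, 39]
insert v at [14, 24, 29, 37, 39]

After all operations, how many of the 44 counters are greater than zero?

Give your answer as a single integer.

Answer: 15

Derivation:
Step 1: insert wb at [4, 20, 22, 32, 33] -> counters=[0,0,0,0,1,0,0,0,0,0,0,0,0,0,0,0,0,0,0,0,1,0,1,0,0,0,0,0,0,0,0,0,1,1,0,0,0,0,0,0,0,0,0,0]
Step 2: insert bx at [3, 9, 11, 13, 23] -> counters=[0,0,0,1,1,0,0,0,0,1,0,1,0,1,0,0,0,0,0,0,1,0,1,1,0,0,0,0,0,0,0,0,1,1,0,0,0,0,0,0,0,0,0,0]
Step 3: insert h at [0, 4, 6, 23, 42] -> counters=[1,0,0,1,2,0,1,0,0,1,0,1,0,1,0,0,0,0,0,0,1,0,1,2,0,0,0,0,0,0,0,0,1,1,0,0,0,0,0,0,0,0,1,0]
Step 4: insert hb at [6, 22, 36, 39, 42] -> counters=[1,0,0,1,2,0,2,0,0,1,0,1,0,1,0,0,0,0,0,0,1,0,2,2,0,0,0,0,0,0,0,0,1,1,0,0,1,0,0,1,0,0,2,0]
Step 5: insert qz at [5, 6, 10, 26, 29] -> counters=[1,0,0,1,2,1,3,0,0,1,1,1,0,1,0,0,0,0,0,0,1,0,2,2,0,0,1,0,0,1,0,0,1,1,0,0,1,0,0,1,0,0,2,0]
Step 6: insert l at [18, 22, 25, 33, 36] -> counters=[1,0,0,1,2,1,3,0,0,1,1,1,0,1,0,0,0,0,1,0,1,0,3,2,0,1,1,0,0,1,0,0,1,2,0,0,2,0,0,1,0,0,2,0]
Step 7: insert v at [14, 24, 29, 37, 39] -> counters=[1,0,0,1,2,1,3,0,0,1,1,1,0,1,1,0,0,0,1,0,1,0,3,2,1,1,1,0,0,2,0,0,1,2,0,0,2,1,0,2,0,0,2,0]
Step 8: insert l at [18, 22, 25, 33, 36] -> counters=[1,0,0,1,2,1,3,0,0,1,1,1,0,1,1,0,0,0,2,0,1,0,4,2,1,2,1,0,0,2,0,0,1,3,0,0,3,1,0,2,0,0,2,0]
Step 9: delete h at [0, 4, 6, 23, 42] -> counters=[0,0,0,1,1,1,2,0,0,1,1,1,0,1,1,0,0,0,2,0,1,0,4,1,1,2,1,0,0,2,0,0,1,3,0,0,3,1,0,2,0,0,1,0]
Step 10: delete wb at [4, 20, 22, 32, 33] -> counters=[0,0,0,1,0,1,2,0,0,1,1,1,0,1,1,0,0,0,2,0,0,0,3,1,1,2,1,0,0,2,0,0,0,2,0,0,3,1,0,2,0,0,1,0]
Step 11: insert l at [18, 22, 25, 33, 36] -> counters=[0,0,0,1,0,1,2,0,0,1,1,1,0,1,1,0,0,0,3,0,0,0,4,1,1,3,1,0,0,2,0,0,0,3,0,0,4,1,0,2,0,0,1,0]
Step 12: insert hb at [6, 22, 36, 39, 42] -> counters=[0,0,0,1,0,1,3,0,0,1,1,1,0,1,1,0,0,0,3,0,0,0,5,1,1,3,1,0,0,2,0,0,0,3,0,0,5,1,0,3,0,0,2,0]
Step 13: insert l at [18, 22, 25, 33, 36] -> counters=[0,0,0,1,0,1,3,0,0,1,1,1,0,1,1,0,0,0,4,0,0,0,6,1,1,4,1,0,0,2,0,0,0,4,0,0,6,1,0,3,0,0,2,0]
Step 14: insert qz at [5, 6, 10, 26, 29] -> counters=[0,0,0,1,0,2,4,0,0,1,2,1,0,1,1,0,0,0,4,0,0,0,6,1,1,4,2,0,0,3,0,0,0,4,0,0,6,1,0,3,0,0,2,0]
Step 15: insert l at [18, 22, 25, 33, 36] -> counters=[0,0,0,1,0,2,4,0,0,1,2,1,0,1,1,0,0,0,5,0,0,0,7,1,1,5,2,0,0,3,0,0,0,5,0,0,7,1,0,3,0,0,2,0]
Step 16: delete bx at [3, 9, 11, 13, 23] -> counters=[0,0,0,0,0,2,4,0,0,0,2,0,0,0,1,0,0,0,5,0,0,0,7,0,1,5,2,0,0,3,0,0,0,5,0,0,7,1,0,3,0,0,2,0]
Step 17: insert v at [14, 24, 29, 37, 39] -> counters=[0,0,0,0,0,2,4,0,0,0,2,0,0,0,2,0,0,0,5,0,0,0,7,0,2,5,2,0,0,4,0,0,0,5,0,0,7,2,0,4,0,0,2,0]
Step 18: insert v at [14, 24, 29, 37, 39] -> counters=[0,0,0,0,0,2,4,0,0,0,2,0,0,0,3,0,0,0,5,0,0,0,7,0,3,5,2,0,0,5,0,0,0,5,0,0,7,3,0,5,0,0,2,0]
Final counters=[0,0,0,0,0,2,4,0,0,0,2,0,0,0,3,0,0,0,5,0,0,0,7,0,3,5,2,0,0,5,0,0,0,5,0,0,7,3,0,5,0,0,2,0] -> 15 nonzero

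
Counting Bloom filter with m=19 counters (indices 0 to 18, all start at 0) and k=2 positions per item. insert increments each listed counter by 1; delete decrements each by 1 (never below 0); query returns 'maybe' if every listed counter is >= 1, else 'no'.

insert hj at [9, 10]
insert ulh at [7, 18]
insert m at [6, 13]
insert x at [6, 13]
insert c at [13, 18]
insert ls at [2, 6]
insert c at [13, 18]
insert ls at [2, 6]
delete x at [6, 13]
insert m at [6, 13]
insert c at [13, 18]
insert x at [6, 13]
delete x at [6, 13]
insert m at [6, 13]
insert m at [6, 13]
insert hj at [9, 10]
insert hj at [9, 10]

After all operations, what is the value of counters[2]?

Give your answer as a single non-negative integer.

Answer: 2

Derivation:
Step 1: insert hj at [9, 10] -> counters=[0,0,0,0,0,0,0,0,0,1,1,0,0,0,0,0,0,0,0]
Step 2: insert ulh at [7, 18] -> counters=[0,0,0,0,0,0,0,1,0,1,1,0,0,0,0,0,0,0,1]
Step 3: insert m at [6, 13] -> counters=[0,0,0,0,0,0,1,1,0,1,1,0,0,1,0,0,0,0,1]
Step 4: insert x at [6, 13] -> counters=[0,0,0,0,0,0,2,1,0,1,1,0,0,2,0,0,0,0,1]
Step 5: insert c at [13, 18] -> counters=[0,0,0,0,0,0,2,1,0,1,1,0,0,3,0,0,0,0,2]
Step 6: insert ls at [2, 6] -> counters=[0,0,1,0,0,0,3,1,0,1,1,0,0,3,0,0,0,0,2]
Step 7: insert c at [13, 18] -> counters=[0,0,1,0,0,0,3,1,0,1,1,0,0,4,0,0,0,0,3]
Step 8: insert ls at [2, 6] -> counters=[0,0,2,0,0,0,4,1,0,1,1,0,0,4,0,0,0,0,3]
Step 9: delete x at [6, 13] -> counters=[0,0,2,0,0,0,3,1,0,1,1,0,0,3,0,0,0,0,3]
Step 10: insert m at [6, 13] -> counters=[0,0,2,0,0,0,4,1,0,1,1,0,0,4,0,0,0,0,3]
Step 11: insert c at [13, 18] -> counters=[0,0,2,0,0,0,4,1,0,1,1,0,0,5,0,0,0,0,4]
Step 12: insert x at [6, 13] -> counters=[0,0,2,0,0,0,5,1,0,1,1,0,0,6,0,0,0,0,4]
Step 13: delete x at [6, 13] -> counters=[0,0,2,0,0,0,4,1,0,1,1,0,0,5,0,0,0,0,4]
Step 14: insert m at [6, 13] -> counters=[0,0,2,0,0,0,5,1,0,1,1,0,0,6,0,0,0,0,4]
Step 15: insert m at [6, 13] -> counters=[0,0,2,0,0,0,6,1,0,1,1,0,0,7,0,0,0,0,4]
Step 16: insert hj at [9, 10] -> counters=[0,0,2,0,0,0,6,1,0,2,2,0,0,7,0,0,0,0,4]
Step 17: insert hj at [9, 10] -> counters=[0,0,2,0,0,0,6,1,0,3,3,0,0,7,0,0,0,0,4]
Final counters=[0,0,2,0,0,0,6,1,0,3,3,0,0,7,0,0,0,0,4] -> counters[2]=2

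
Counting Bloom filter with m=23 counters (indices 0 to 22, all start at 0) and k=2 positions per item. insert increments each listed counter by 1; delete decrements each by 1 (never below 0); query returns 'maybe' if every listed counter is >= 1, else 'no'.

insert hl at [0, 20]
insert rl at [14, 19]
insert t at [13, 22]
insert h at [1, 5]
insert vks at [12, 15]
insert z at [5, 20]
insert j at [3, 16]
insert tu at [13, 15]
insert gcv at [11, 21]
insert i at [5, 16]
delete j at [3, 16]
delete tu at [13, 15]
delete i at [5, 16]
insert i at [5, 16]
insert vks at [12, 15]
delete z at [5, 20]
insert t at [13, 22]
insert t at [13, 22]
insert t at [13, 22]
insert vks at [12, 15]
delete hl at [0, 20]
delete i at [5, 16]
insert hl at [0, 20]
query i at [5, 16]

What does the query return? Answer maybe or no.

Answer: no

Derivation:
Step 1: insert hl at [0, 20] -> counters=[1,0,0,0,0,0,0,0,0,0,0,0,0,0,0,0,0,0,0,0,1,0,0]
Step 2: insert rl at [14, 19] -> counters=[1,0,0,0,0,0,0,0,0,0,0,0,0,0,1,0,0,0,0,1,1,0,0]
Step 3: insert t at [13, 22] -> counters=[1,0,0,0,0,0,0,0,0,0,0,0,0,1,1,0,0,0,0,1,1,0,1]
Step 4: insert h at [1, 5] -> counters=[1,1,0,0,0,1,0,0,0,0,0,0,0,1,1,0,0,0,0,1,1,0,1]
Step 5: insert vks at [12, 15] -> counters=[1,1,0,0,0,1,0,0,0,0,0,0,1,1,1,1,0,0,0,1,1,0,1]
Step 6: insert z at [5, 20] -> counters=[1,1,0,0,0,2,0,0,0,0,0,0,1,1,1,1,0,0,0,1,2,0,1]
Step 7: insert j at [3, 16] -> counters=[1,1,0,1,0,2,0,0,0,0,0,0,1,1,1,1,1,0,0,1,2,0,1]
Step 8: insert tu at [13, 15] -> counters=[1,1,0,1,0,2,0,0,0,0,0,0,1,2,1,2,1,0,0,1,2,0,1]
Step 9: insert gcv at [11, 21] -> counters=[1,1,0,1,0,2,0,0,0,0,0,1,1,2,1,2,1,0,0,1,2,1,1]
Step 10: insert i at [5, 16] -> counters=[1,1,0,1,0,3,0,0,0,0,0,1,1,2,1,2,2,0,0,1,2,1,1]
Step 11: delete j at [3, 16] -> counters=[1,1,0,0,0,3,0,0,0,0,0,1,1,2,1,2,1,0,0,1,2,1,1]
Step 12: delete tu at [13, 15] -> counters=[1,1,0,0,0,3,0,0,0,0,0,1,1,1,1,1,1,0,0,1,2,1,1]
Step 13: delete i at [5, 16] -> counters=[1,1,0,0,0,2,0,0,0,0,0,1,1,1,1,1,0,0,0,1,2,1,1]
Step 14: insert i at [5, 16] -> counters=[1,1,0,0,0,3,0,0,0,0,0,1,1,1,1,1,1,0,0,1,2,1,1]
Step 15: insert vks at [12, 15] -> counters=[1,1,0,0,0,3,0,0,0,0,0,1,2,1,1,2,1,0,0,1,2,1,1]
Step 16: delete z at [5, 20] -> counters=[1,1,0,0,0,2,0,0,0,0,0,1,2,1,1,2,1,0,0,1,1,1,1]
Step 17: insert t at [13, 22] -> counters=[1,1,0,0,0,2,0,0,0,0,0,1,2,2,1,2,1,0,0,1,1,1,2]
Step 18: insert t at [13, 22] -> counters=[1,1,0,0,0,2,0,0,0,0,0,1,2,3,1,2,1,0,0,1,1,1,3]
Step 19: insert t at [13, 22] -> counters=[1,1,0,0,0,2,0,0,0,0,0,1,2,4,1,2,1,0,0,1,1,1,4]
Step 20: insert vks at [12, 15] -> counters=[1,1,0,0,0,2,0,0,0,0,0,1,3,4,1,3,1,0,0,1,1,1,4]
Step 21: delete hl at [0, 20] -> counters=[0,1,0,0,0,2,0,0,0,0,0,1,3,4,1,3,1,0,0,1,0,1,4]
Step 22: delete i at [5, 16] -> counters=[0,1,0,0,0,1,0,0,0,0,0,1,3,4,1,3,0,0,0,1,0,1,4]
Step 23: insert hl at [0, 20] -> counters=[1,1,0,0,0,1,0,0,0,0,0,1,3,4,1,3,0,0,0,1,1,1,4]
Query i: check counters[5]=1 counters[16]=0 -> no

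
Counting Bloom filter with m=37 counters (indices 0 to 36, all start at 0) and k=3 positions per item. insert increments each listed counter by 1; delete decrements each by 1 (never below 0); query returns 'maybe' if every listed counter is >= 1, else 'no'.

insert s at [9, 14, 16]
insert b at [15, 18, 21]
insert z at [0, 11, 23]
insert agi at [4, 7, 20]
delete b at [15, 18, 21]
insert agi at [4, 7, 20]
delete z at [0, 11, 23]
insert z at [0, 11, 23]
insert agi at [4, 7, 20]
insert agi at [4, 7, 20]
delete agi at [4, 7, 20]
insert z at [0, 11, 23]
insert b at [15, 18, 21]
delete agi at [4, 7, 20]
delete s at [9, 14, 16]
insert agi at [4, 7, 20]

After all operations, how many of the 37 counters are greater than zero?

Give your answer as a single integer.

Step 1: insert s at [9, 14, 16] -> counters=[0,0,0,0,0,0,0,0,0,1,0,0,0,0,1,0,1,0,0,0,0,0,0,0,0,0,0,0,0,0,0,0,0,0,0,0,0]
Step 2: insert b at [15, 18, 21] -> counters=[0,0,0,0,0,0,0,0,0,1,0,0,0,0,1,1,1,0,1,0,0,1,0,0,0,0,0,0,0,0,0,0,0,0,0,0,0]
Step 3: insert z at [0, 11, 23] -> counters=[1,0,0,0,0,0,0,0,0,1,0,1,0,0,1,1,1,0,1,0,0,1,0,1,0,0,0,0,0,0,0,0,0,0,0,0,0]
Step 4: insert agi at [4, 7, 20] -> counters=[1,0,0,0,1,0,0,1,0,1,0,1,0,0,1,1,1,0,1,0,1,1,0,1,0,0,0,0,0,0,0,0,0,0,0,0,0]
Step 5: delete b at [15, 18, 21] -> counters=[1,0,0,0,1,0,0,1,0,1,0,1,0,0,1,0,1,0,0,0,1,0,0,1,0,0,0,0,0,0,0,0,0,0,0,0,0]
Step 6: insert agi at [4, 7, 20] -> counters=[1,0,0,0,2,0,0,2,0,1,0,1,0,0,1,0,1,0,0,0,2,0,0,1,0,0,0,0,0,0,0,0,0,0,0,0,0]
Step 7: delete z at [0, 11, 23] -> counters=[0,0,0,0,2,0,0,2,0,1,0,0,0,0,1,0,1,0,0,0,2,0,0,0,0,0,0,0,0,0,0,0,0,0,0,0,0]
Step 8: insert z at [0, 11, 23] -> counters=[1,0,0,0,2,0,0,2,0,1,0,1,0,0,1,0,1,0,0,0,2,0,0,1,0,0,0,0,0,0,0,0,0,0,0,0,0]
Step 9: insert agi at [4, 7, 20] -> counters=[1,0,0,0,3,0,0,3,0,1,0,1,0,0,1,0,1,0,0,0,3,0,0,1,0,0,0,0,0,0,0,0,0,0,0,0,0]
Step 10: insert agi at [4, 7, 20] -> counters=[1,0,0,0,4,0,0,4,0,1,0,1,0,0,1,0,1,0,0,0,4,0,0,1,0,0,0,0,0,0,0,0,0,0,0,0,0]
Step 11: delete agi at [4, 7, 20] -> counters=[1,0,0,0,3,0,0,3,0,1,0,1,0,0,1,0,1,0,0,0,3,0,0,1,0,0,0,0,0,0,0,0,0,0,0,0,0]
Step 12: insert z at [0, 11, 23] -> counters=[2,0,0,0,3,0,0,3,0,1,0,2,0,0,1,0,1,0,0,0,3,0,0,2,0,0,0,0,0,0,0,0,0,0,0,0,0]
Step 13: insert b at [15, 18, 21] -> counters=[2,0,0,0,3,0,0,3,0,1,0,2,0,0,1,1,1,0,1,0,3,1,0,2,0,0,0,0,0,0,0,0,0,0,0,0,0]
Step 14: delete agi at [4, 7, 20] -> counters=[2,0,0,0,2,0,0,2,0,1,0,2,0,0,1,1,1,0,1,0,2,1,0,2,0,0,0,0,0,0,0,0,0,0,0,0,0]
Step 15: delete s at [9, 14, 16] -> counters=[2,0,0,0,2,0,0,2,0,0,0,2,0,0,0,1,0,0,1,0,2,1,0,2,0,0,0,0,0,0,0,0,0,0,0,0,0]
Step 16: insert agi at [4, 7, 20] -> counters=[2,0,0,0,3,0,0,3,0,0,0,2,0,0,0,1,0,0,1,0,3,1,0,2,0,0,0,0,0,0,0,0,0,0,0,0,0]
Final counters=[2,0,0,0,3,0,0,3,0,0,0,2,0,0,0,1,0,0,1,0,3,1,0,2,0,0,0,0,0,0,0,0,0,0,0,0,0] -> 9 nonzero

Answer: 9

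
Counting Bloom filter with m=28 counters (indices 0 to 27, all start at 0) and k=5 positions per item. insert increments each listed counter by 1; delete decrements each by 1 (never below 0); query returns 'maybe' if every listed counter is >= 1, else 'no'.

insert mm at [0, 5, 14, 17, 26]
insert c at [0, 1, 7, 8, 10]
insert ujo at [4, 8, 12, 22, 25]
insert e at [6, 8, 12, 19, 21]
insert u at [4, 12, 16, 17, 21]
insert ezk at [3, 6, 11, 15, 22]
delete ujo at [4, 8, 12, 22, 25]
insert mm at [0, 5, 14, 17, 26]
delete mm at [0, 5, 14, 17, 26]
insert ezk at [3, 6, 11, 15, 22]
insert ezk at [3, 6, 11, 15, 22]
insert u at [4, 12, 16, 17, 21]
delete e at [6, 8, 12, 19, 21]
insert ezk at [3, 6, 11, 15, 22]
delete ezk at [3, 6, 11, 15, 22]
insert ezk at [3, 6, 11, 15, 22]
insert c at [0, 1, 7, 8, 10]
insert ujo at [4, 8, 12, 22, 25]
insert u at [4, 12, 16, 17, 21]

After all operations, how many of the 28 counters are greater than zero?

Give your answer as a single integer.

Answer: 19

Derivation:
Step 1: insert mm at [0, 5, 14, 17, 26] -> counters=[1,0,0,0,0,1,0,0,0,0,0,0,0,0,1,0,0,1,0,0,0,0,0,0,0,0,1,0]
Step 2: insert c at [0, 1, 7, 8, 10] -> counters=[2,1,0,0,0,1,0,1,1,0,1,0,0,0,1,0,0,1,0,0,0,0,0,0,0,0,1,0]
Step 3: insert ujo at [4, 8, 12, 22, 25] -> counters=[2,1,0,0,1,1,0,1,2,0,1,0,1,0,1,0,0,1,0,0,0,0,1,0,0,1,1,0]
Step 4: insert e at [6, 8, 12, 19, 21] -> counters=[2,1,0,0,1,1,1,1,3,0,1,0,2,0,1,0,0,1,0,1,0,1,1,0,0,1,1,0]
Step 5: insert u at [4, 12, 16, 17, 21] -> counters=[2,1,0,0,2,1,1,1,3,0,1,0,3,0,1,0,1,2,0,1,0,2,1,0,0,1,1,0]
Step 6: insert ezk at [3, 6, 11, 15, 22] -> counters=[2,1,0,1,2,1,2,1,3,0,1,1,3,0,1,1,1,2,0,1,0,2,2,0,0,1,1,0]
Step 7: delete ujo at [4, 8, 12, 22, 25] -> counters=[2,1,0,1,1,1,2,1,2,0,1,1,2,0,1,1,1,2,0,1,0,2,1,0,0,0,1,0]
Step 8: insert mm at [0, 5, 14, 17, 26] -> counters=[3,1,0,1,1,2,2,1,2,0,1,1,2,0,2,1,1,3,0,1,0,2,1,0,0,0,2,0]
Step 9: delete mm at [0, 5, 14, 17, 26] -> counters=[2,1,0,1,1,1,2,1,2,0,1,1,2,0,1,1,1,2,0,1,0,2,1,0,0,0,1,0]
Step 10: insert ezk at [3, 6, 11, 15, 22] -> counters=[2,1,0,2,1,1,3,1,2,0,1,2,2,0,1,2,1,2,0,1,0,2,2,0,0,0,1,0]
Step 11: insert ezk at [3, 6, 11, 15, 22] -> counters=[2,1,0,3,1,1,4,1,2,0,1,3,2,0,1,3,1,2,0,1,0,2,3,0,0,0,1,0]
Step 12: insert u at [4, 12, 16, 17, 21] -> counters=[2,1,0,3,2,1,4,1,2,0,1,3,3,0,1,3,2,3,0,1,0,3,3,0,0,0,1,0]
Step 13: delete e at [6, 8, 12, 19, 21] -> counters=[2,1,0,3,2,1,3,1,1,0,1,3,2,0,1,3,2,3,0,0,0,2,3,0,0,0,1,0]
Step 14: insert ezk at [3, 6, 11, 15, 22] -> counters=[2,1,0,4,2,1,4,1,1,0,1,4,2,0,1,4,2,3,0,0,0,2,4,0,0,0,1,0]
Step 15: delete ezk at [3, 6, 11, 15, 22] -> counters=[2,1,0,3,2,1,3,1,1,0,1,3,2,0,1,3,2,3,0,0,0,2,3,0,0,0,1,0]
Step 16: insert ezk at [3, 6, 11, 15, 22] -> counters=[2,1,0,4,2,1,4,1,1,0,1,4,2,0,1,4,2,3,0,0,0,2,4,0,0,0,1,0]
Step 17: insert c at [0, 1, 7, 8, 10] -> counters=[3,2,0,4,2,1,4,2,2,0,2,4,2,0,1,4,2,3,0,0,0,2,4,0,0,0,1,0]
Step 18: insert ujo at [4, 8, 12, 22, 25] -> counters=[3,2,0,4,3,1,4,2,3,0,2,4,3,0,1,4,2,3,0,0,0,2,5,0,0,1,1,0]
Step 19: insert u at [4, 12, 16, 17, 21] -> counters=[3,2,0,4,4,1,4,2,3,0,2,4,4,0,1,4,3,4,0,0,0,3,5,0,0,1,1,0]
Final counters=[3,2,0,4,4,1,4,2,3,0,2,4,4,0,1,4,3,4,0,0,0,3,5,0,0,1,1,0] -> 19 nonzero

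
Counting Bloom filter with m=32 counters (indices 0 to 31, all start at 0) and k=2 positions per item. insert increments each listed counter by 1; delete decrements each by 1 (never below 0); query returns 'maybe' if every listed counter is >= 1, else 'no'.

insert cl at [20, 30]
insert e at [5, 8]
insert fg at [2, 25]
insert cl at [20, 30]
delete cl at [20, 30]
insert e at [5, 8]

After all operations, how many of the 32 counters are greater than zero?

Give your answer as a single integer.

Step 1: insert cl at [20, 30] -> counters=[0,0,0,0,0,0,0,0,0,0,0,0,0,0,0,0,0,0,0,0,1,0,0,0,0,0,0,0,0,0,1,0]
Step 2: insert e at [5, 8] -> counters=[0,0,0,0,0,1,0,0,1,0,0,0,0,0,0,0,0,0,0,0,1,0,0,0,0,0,0,0,0,0,1,0]
Step 3: insert fg at [2, 25] -> counters=[0,0,1,0,0,1,0,0,1,0,0,0,0,0,0,0,0,0,0,0,1,0,0,0,0,1,0,0,0,0,1,0]
Step 4: insert cl at [20, 30] -> counters=[0,0,1,0,0,1,0,0,1,0,0,0,0,0,0,0,0,0,0,0,2,0,0,0,0,1,0,0,0,0,2,0]
Step 5: delete cl at [20, 30] -> counters=[0,0,1,0,0,1,0,0,1,0,0,0,0,0,0,0,0,0,0,0,1,0,0,0,0,1,0,0,0,0,1,0]
Step 6: insert e at [5, 8] -> counters=[0,0,1,0,0,2,0,0,2,0,0,0,0,0,0,0,0,0,0,0,1,0,0,0,0,1,0,0,0,0,1,0]
Final counters=[0,0,1,0,0,2,0,0,2,0,0,0,0,0,0,0,0,0,0,0,1,0,0,0,0,1,0,0,0,0,1,0] -> 6 nonzero

Answer: 6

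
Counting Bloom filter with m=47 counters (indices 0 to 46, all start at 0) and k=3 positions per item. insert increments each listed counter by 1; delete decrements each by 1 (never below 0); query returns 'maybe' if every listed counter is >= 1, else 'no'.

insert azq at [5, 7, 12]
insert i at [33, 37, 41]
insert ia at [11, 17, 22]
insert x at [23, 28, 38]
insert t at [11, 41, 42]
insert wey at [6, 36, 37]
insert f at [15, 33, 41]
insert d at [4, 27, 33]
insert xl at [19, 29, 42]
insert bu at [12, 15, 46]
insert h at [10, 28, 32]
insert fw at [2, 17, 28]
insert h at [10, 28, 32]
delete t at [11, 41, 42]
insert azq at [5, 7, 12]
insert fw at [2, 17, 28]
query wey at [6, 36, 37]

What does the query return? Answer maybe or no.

Step 1: insert azq at [5, 7, 12] -> counters=[0,0,0,0,0,1,0,1,0,0,0,0,1,0,0,0,0,0,0,0,0,0,0,0,0,0,0,0,0,0,0,0,0,0,0,0,0,0,0,0,0,0,0,0,0,0,0]
Step 2: insert i at [33, 37, 41] -> counters=[0,0,0,0,0,1,0,1,0,0,0,0,1,0,0,0,0,0,0,0,0,0,0,0,0,0,0,0,0,0,0,0,0,1,0,0,0,1,0,0,0,1,0,0,0,0,0]
Step 3: insert ia at [11, 17, 22] -> counters=[0,0,0,0,0,1,0,1,0,0,0,1,1,0,0,0,0,1,0,0,0,0,1,0,0,0,0,0,0,0,0,0,0,1,0,0,0,1,0,0,0,1,0,0,0,0,0]
Step 4: insert x at [23, 28, 38] -> counters=[0,0,0,0,0,1,0,1,0,0,0,1,1,0,0,0,0,1,0,0,0,0,1,1,0,0,0,0,1,0,0,0,0,1,0,0,0,1,1,0,0,1,0,0,0,0,0]
Step 5: insert t at [11, 41, 42] -> counters=[0,0,0,0,0,1,0,1,0,0,0,2,1,0,0,0,0,1,0,0,0,0,1,1,0,0,0,0,1,0,0,0,0,1,0,0,0,1,1,0,0,2,1,0,0,0,0]
Step 6: insert wey at [6, 36, 37] -> counters=[0,0,0,0,0,1,1,1,0,0,0,2,1,0,0,0,0,1,0,0,0,0,1,1,0,0,0,0,1,0,0,0,0,1,0,0,1,2,1,0,0,2,1,0,0,0,0]
Step 7: insert f at [15, 33, 41] -> counters=[0,0,0,0,0,1,1,1,0,0,0,2,1,0,0,1,0,1,0,0,0,0,1,1,0,0,0,0,1,0,0,0,0,2,0,0,1,2,1,0,0,3,1,0,0,0,0]
Step 8: insert d at [4, 27, 33] -> counters=[0,0,0,0,1,1,1,1,0,0,0,2,1,0,0,1,0,1,0,0,0,0,1,1,0,0,0,1,1,0,0,0,0,3,0,0,1,2,1,0,0,3,1,0,0,0,0]
Step 9: insert xl at [19, 29, 42] -> counters=[0,0,0,0,1,1,1,1,0,0,0,2,1,0,0,1,0,1,0,1,0,0,1,1,0,0,0,1,1,1,0,0,0,3,0,0,1,2,1,0,0,3,2,0,0,0,0]
Step 10: insert bu at [12, 15, 46] -> counters=[0,0,0,0,1,1,1,1,0,0,0,2,2,0,0,2,0,1,0,1,0,0,1,1,0,0,0,1,1,1,0,0,0,3,0,0,1,2,1,0,0,3,2,0,0,0,1]
Step 11: insert h at [10, 28, 32] -> counters=[0,0,0,0,1,1,1,1,0,0,1,2,2,0,0,2,0,1,0,1,0,0,1,1,0,0,0,1,2,1,0,0,1,3,0,0,1,2,1,0,0,3,2,0,0,0,1]
Step 12: insert fw at [2, 17, 28] -> counters=[0,0,1,0,1,1,1,1,0,0,1,2,2,0,0,2,0,2,0,1,0,0,1,1,0,0,0,1,3,1,0,0,1,3,0,0,1,2,1,0,0,3,2,0,0,0,1]
Step 13: insert h at [10, 28, 32] -> counters=[0,0,1,0,1,1,1,1,0,0,2,2,2,0,0,2,0,2,0,1,0,0,1,1,0,0,0,1,4,1,0,0,2,3,0,0,1,2,1,0,0,3,2,0,0,0,1]
Step 14: delete t at [11, 41, 42] -> counters=[0,0,1,0,1,1,1,1,0,0,2,1,2,0,0,2,0,2,0,1,0,0,1,1,0,0,0,1,4,1,0,0,2,3,0,0,1,2,1,0,0,2,1,0,0,0,1]
Step 15: insert azq at [5, 7, 12] -> counters=[0,0,1,0,1,2,1,2,0,0,2,1,3,0,0,2,0,2,0,1,0,0,1,1,0,0,0,1,4,1,0,0,2,3,0,0,1,2,1,0,0,2,1,0,0,0,1]
Step 16: insert fw at [2, 17, 28] -> counters=[0,0,2,0,1,2,1,2,0,0,2,1,3,0,0,2,0,3,0,1,0,0,1,1,0,0,0,1,5,1,0,0,2,3,0,0,1,2,1,0,0,2,1,0,0,0,1]
Query wey: check counters[6]=1 counters[36]=1 counters[37]=2 -> maybe

Answer: maybe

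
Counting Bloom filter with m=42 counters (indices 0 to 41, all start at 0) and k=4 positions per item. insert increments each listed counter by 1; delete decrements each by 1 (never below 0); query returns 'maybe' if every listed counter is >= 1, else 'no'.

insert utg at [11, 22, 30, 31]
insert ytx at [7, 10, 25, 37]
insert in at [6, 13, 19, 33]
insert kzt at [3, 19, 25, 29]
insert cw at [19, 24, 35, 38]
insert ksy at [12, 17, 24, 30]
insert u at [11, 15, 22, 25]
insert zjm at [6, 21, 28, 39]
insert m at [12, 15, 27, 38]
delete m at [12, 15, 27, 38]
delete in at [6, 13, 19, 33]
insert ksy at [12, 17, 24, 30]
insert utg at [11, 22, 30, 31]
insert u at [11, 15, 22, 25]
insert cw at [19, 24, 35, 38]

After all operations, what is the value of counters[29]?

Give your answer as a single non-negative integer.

Answer: 1

Derivation:
Step 1: insert utg at [11, 22, 30, 31] -> counters=[0,0,0,0,0,0,0,0,0,0,0,1,0,0,0,0,0,0,0,0,0,0,1,0,0,0,0,0,0,0,1,1,0,0,0,0,0,0,0,0,0,0]
Step 2: insert ytx at [7, 10, 25, 37] -> counters=[0,0,0,0,0,0,0,1,0,0,1,1,0,0,0,0,0,0,0,0,0,0,1,0,0,1,0,0,0,0,1,1,0,0,0,0,0,1,0,0,0,0]
Step 3: insert in at [6, 13, 19, 33] -> counters=[0,0,0,0,0,0,1,1,0,0,1,1,0,1,0,0,0,0,0,1,0,0,1,0,0,1,0,0,0,0,1,1,0,1,0,0,0,1,0,0,0,0]
Step 4: insert kzt at [3, 19, 25, 29] -> counters=[0,0,0,1,0,0,1,1,0,0,1,1,0,1,0,0,0,0,0,2,0,0,1,0,0,2,0,0,0,1,1,1,0,1,0,0,0,1,0,0,0,0]
Step 5: insert cw at [19, 24, 35, 38] -> counters=[0,0,0,1,0,0,1,1,0,0,1,1,0,1,0,0,0,0,0,3,0,0,1,0,1,2,0,0,0,1,1,1,0,1,0,1,0,1,1,0,0,0]
Step 6: insert ksy at [12, 17, 24, 30] -> counters=[0,0,0,1,0,0,1,1,0,0,1,1,1,1,0,0,0,1,0,3,0,0,1,0,2,2,0,0,0,1,2,1,0,1,0,1,0,1,1,0,0,0]
Step 7: insert u at [11, 15, 22, 25] -> counters=[0,0,0,1,0,0,1,1,0,0,1,2,1,1,0,1,0,1,0,3,0,0,2,0,2,3,0,0,0,1,2,1,0,1,0,1,0,1,1,0,0,0]
Step 8: insert zjm at [6, 21, 28, 39] -> counters=[0,0,0,1,0,0,2,1,0,0,1,2,1,1,0,1,0,1,0,3,0,1,2,0,2,3,0,0,1,1,2,1,0,1,0,1,0,1,1,1,0,0]
Step 9: insert m at [12, 15, 27, 38] -> counters=[0,0,0,1,0,0,2,1,0,0,1,2,2,1,0,2,0,1,0,3,0,1,2,0,2,3,0,1,1,1,2,1,0,1,0,1,0,1,2,1,0,0]
Step 10: delete m at [12, 15, 27, 38] -> counters=[0,0,0,1,0,0,2,1,0,0,1,2,1,1,0,1,0,1,0,3,0,1,2,0,2,3,0,0,1,1,2,1,0,1,0,1,0,1,1,1,0,0]
Step 11: delete in at [6, 13, 19, 33] -> counters=[0,0,0,1,0,0,1,1,0,0,1,2,1,0,0,1,0,1,0,2,0,1,2,0,2,3,0,0,1,1,2,1,0,0,0,1,0,1,1,1,0,0]
Step 12: insert ksy at [12, 17, 24, 30] -> counters=[0,0,0,1,0,0,1,1,0,0,1,2,2,0,0,1,0,2,0,2,0,1,2,0,3,3,0,0,1,1,3,1,0,0,0,1,0,1,1,1,0,0]
Step 13: insert utg at [11, 22, 30, 31] -> counters=[0,0,0,1,0,0,1,1,0,0,1,3,2,0,0,1,0,2,0,2,0,1,3,0,3,3,0,0,1,1,4,2,0,0,0,1,0,1,1,1,0,0]
Step 14: insert u at [11, 15, 22, 25] -> counters=[0,0,0,1,0,0,1,1,0,0,1,4,2,0,0,2,0,2,0,2,0,1,4,0,3,4,0,0,1,1,4,2,0,0,0,1,0,1,1,1,0,0]
Step 15: insert cw at [19, 24, 35, 38] -> counters=[0,0,0,1,0,0,1,1,0,0,1,4,2,0,0,2,0,2,0,3,0,1,4,0,4,4,0,0,1,1,4,2,0,0,0,2,0,1,2,1,0,0]
Final counters=[0,0,0,1,0,0,1,1,0,0,1,4,2,0,0,2,0,2,0,3,0,1,4,0,4,4,0,0,1,1,4,2,0,0,0,2,0,1,2,1,0,0] -> counters[29]=1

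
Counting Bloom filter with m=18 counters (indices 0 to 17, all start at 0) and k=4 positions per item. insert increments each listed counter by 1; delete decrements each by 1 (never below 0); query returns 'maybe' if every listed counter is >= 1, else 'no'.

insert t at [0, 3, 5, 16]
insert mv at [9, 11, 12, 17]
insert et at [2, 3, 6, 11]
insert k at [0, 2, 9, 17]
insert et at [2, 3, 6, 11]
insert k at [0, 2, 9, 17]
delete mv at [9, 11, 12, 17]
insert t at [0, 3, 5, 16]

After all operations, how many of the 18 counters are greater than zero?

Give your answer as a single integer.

Answer: 9

Derivation:
Step 1: insert t at [0, 3, 5, 16] -> counters=[1,0,0,1,0,1,0,0,0,0,0,0,0,0,0,0,1,0]
Step 2: insert mv at [9, 11, 12, 17] -> counters=[1,0,0,1,0,1,0,0,0,1,0,1,1,0,0,0,1,1]
Step 3: insert et at [2, 3, 6, 11] -> counters=[1,0,1,2,0,1,1,0,0,1,0,2,1,0,0,0,1,1]
Step 4: insert k at [0, 2, 9, 17] -> counters=[2,0,2,2,0,1,1,0,0,2,0,2,1,0,0,0,1,2]
Step 5: insert et at [2, 3, 6, 11] -> counters=[2,0,3,3,0,1,2,0,0,2,0,3,1,0,0,0,1,2]
Step 6: insert k at [0, 2, 9, 17] -> counters=[3,0,4,3,0,1,2,0,0,3,0,3,1,0,0,0,1,3]
Step 7: delete mv at [9, 11, 12, 17] -> counters=[3,0,4,3,0,1,2,0,0,2,0,2,0,0,0,0,1,2]
Step 8: insert t at [0, 3, 5, 16] -> counters=[4,0,4,4,0,2,2,0,0,2,0,2,0,0,0,0,2,2]
Final counters=[4,0,4,4,0,2,2,0,0,2,0,2,0,0,0,0,2,2] -> 9 nonzero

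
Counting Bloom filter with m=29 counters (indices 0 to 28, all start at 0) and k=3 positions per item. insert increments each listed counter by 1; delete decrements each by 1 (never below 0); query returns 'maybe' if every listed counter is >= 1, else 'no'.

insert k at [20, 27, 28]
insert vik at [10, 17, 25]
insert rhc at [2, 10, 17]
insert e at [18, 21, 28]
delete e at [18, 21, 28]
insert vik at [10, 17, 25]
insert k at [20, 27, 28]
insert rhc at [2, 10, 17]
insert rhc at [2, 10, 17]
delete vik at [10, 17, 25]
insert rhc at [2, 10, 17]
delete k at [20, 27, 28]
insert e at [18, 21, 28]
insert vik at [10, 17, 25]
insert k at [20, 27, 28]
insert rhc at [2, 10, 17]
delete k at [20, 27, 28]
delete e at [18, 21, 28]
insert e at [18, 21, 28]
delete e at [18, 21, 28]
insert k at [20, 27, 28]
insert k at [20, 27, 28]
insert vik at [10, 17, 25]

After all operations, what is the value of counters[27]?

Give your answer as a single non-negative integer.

Step 1: insert k at [20, 27, 28] -> counters=[0,0,0,0,0,0,0,0,0,0,0,0,0,0,0,0,0,0,0,0,1,0,0,0,0,0,0,1,1]
Step 2: insert vik at [10, 17, 25] -> counters=[0,0,0,0,0,0,0,0,0,0,1,0,0,0,0,0,0,1,0,0,1,0,0,0,0,1,0,1,1]
Step 3: insert rhc at [2, 10, 17] -> counters=[0,0,1,0,0,0,0,0,0,0,2,0,0,0,0,0,0,2,0,0,1,0,0,0,0,1,0,1,1]
Step 4: insert e at [18, 21, 28] -> counters=[0,0,1,0,0,0,0,0,0,0,2,0,0,0,0,0,0,2,1,0,1,1,0,0,0,1,0,1,2]
Step 5: delete e at [18, 21, 28] -> counters=[0,0,1,0,0,0,0,0,0,0,2,0,0,0,0,0,0,2,0,0,1,0,0,0,0,1,0,1,1]
Step 6: insert vik at [10, 17, 25] -> counters=[0,0,1,0,0,0,0,0,0,0,3,0,0,0,0,0,0,3,0,0,1,0,0,0,0,2,0,1,1]
Step 7: insert k at [20, 27, 28] -> counters=[0,0,1,0,0,0,0,0,0,0,3,0,0,0,0,0,0,3,0,0,2,0,0,0,0,2,0,2,2]
Step 8: insert rhc at [2, 10, 17] -> counters=[0,0,2,0,0,0,0,0,0,0,4,0,0,0,0,0,0,4,0,0,2,0,0,0,0,2,0,2,2]
Step 9: insert rhc at [2, 10, 17] -> counters=[0,0,3,0,0,0,0,0,0,0,5,0,0,0,0,0,0,5,0,0,2,0,0,0,0,2,0,2,2]
Step 10: delete vik at [10, 17, 25] -> counters=[0,0,3,0,0,0,0,0,0,0,4,0,0,0,0,0,0,4,0,0,2,0,0,0,0,1,0,2,2]
Step 11: insert rhc at [2, 10, 17] -> counters=[0,0,4,0,0,0,0,0,0,0,5,0,0,0,0,0,0,5,0,0,2,0,0,0,0,1,0,2,2]
Step 12: delete k at [20, 27, 28] -> counters=[0,0,4,0,0,0,0,0,0,0,5,0,0,0,0,0,0,5,0,0,1,0,0,0,0,1,0,1,1]
Step 13: insert e at [18, 21, 28] -> counters=[0,0,4,0,0,0,0,0,0,0,5,0,0,0,0,0,0,5,1,0,1,1,0,0,0,1,0,1,2]
Step 14: insert vik at [10, 17, 25] -> counters=[0,0,4,0,0,0,0,0,0,0,6,0,0,0,0,0,0,6,1,0,1,1,0,0,0,2,0,1,2]
Step 15: insert k at [20, 27, 28] -> counters=[0,0,4,0,0,0,0,0,0,0,6,0,0,0,0,0,0,6,1,0,2,1,0,0,0,2,0,2,3]
Step 16: insert rhc at [2, 10, 17] -> counters=[0,0,5,0,0,0,0,0,0,0,7,0,0,0,0,0,0,7,1,0,2,1,0,0,0,2,0,2,3]
Step 17: delete k at [20, 27, 28] -> counters=[0,0,5,0,0,0,0,0,0,0,7,0,0,0,0,0,0,7,1,0,1,1,0,0,0,2,0,1,2]
Step 18: delete e at [18, 21, 28] -> counters=[0,0,5,0,0,0,0,0,0,0,7,0,0,0,0,0,0,7,0,0,1,0,0,0,0,2,0,1,1]
Step 19: insert e at [18, 21, 28] -> counters=[0,0,5,0,0,0,0,0,0,0,7,0,0,0,0,0,0,7,1,0,1,1,0,0,0,2,0,1,2]
Step 20: delete e at [18, 21, 28] -> counters=[0,0,5,0,0,0,0,0,0,0,7,0,0,0,0,0,0,7,0,0,1,0,0,0,0,2,0,1,1]
Step 21: insert k at [20, 27, 28] -> counters=[0,0,5,0,0,0,0,0,0,0,7,0,0,0,0,0,0,7,0,0,2,0,0,0,0,2,0,2,2]
Step 22: insert k at [20, 27, 28] -> counters=[0,0,5,0,0,0,0,0,0,0,7,0,0,0,0,0,0,7,0,0,3,0,0,0,0,2,0,3,3]
Step 23: insert vik at [10, 17, 25] -> counters=[0,0,5,0,0,0,0,0,0,0,8,0,0,0,0,0,0,8,0,0,3,0,0,0,0,3,0,3,3]
Final counters=[0,0,5,0,0,0,0,0,0,0,8,0,0,0,0,0,0,8,0,0,3,0,0,0,0,3,0,3,3] -> counters[27]=3

Answer: 3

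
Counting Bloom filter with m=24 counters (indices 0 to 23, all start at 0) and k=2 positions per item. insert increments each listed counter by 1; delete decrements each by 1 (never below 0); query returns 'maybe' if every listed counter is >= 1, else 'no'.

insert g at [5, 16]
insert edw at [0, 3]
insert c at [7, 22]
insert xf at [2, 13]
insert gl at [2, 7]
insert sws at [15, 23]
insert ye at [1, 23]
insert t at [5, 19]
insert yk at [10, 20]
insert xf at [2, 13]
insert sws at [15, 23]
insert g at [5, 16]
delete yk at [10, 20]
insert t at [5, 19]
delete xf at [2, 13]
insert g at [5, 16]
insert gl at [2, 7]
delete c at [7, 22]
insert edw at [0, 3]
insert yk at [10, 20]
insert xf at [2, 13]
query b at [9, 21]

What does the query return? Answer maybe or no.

Answer: no

Derivation:
Step 1: insert g at [5, 16] -> counters=[0,0,0,0,0,1,0,0,0,0,0,0,0,0,0,0,1,0,0,0,0,0,0,0]
Step 2: insert edw at [0, 3] -> counters=[1,0,0,1,0,1,0,0,0,0,0,0,0,0,0,0,1,0,0,0,0,0,0,0]
Step 3: insert c at [7, 22] -> counters=[1,0,0,1,0,1,0,1,0,0,0,0,0,0,0,0,1,0,0,0,0,0,1,0]
Step 4: insert xf at [2, 13] -> counters=[1,0,1,1,0,1,0,1,0,0,0,0,0,1,0,0,1,0,0,0,0,0,1,0]
Step 5: insert gl at [2, 7] -> counters=[1,0,2,1,0,1,0,2,0,0,0,0,0,1,0,0,1,0,0,0,0,0,1,0]
Step 6: insert sws at [15, 23] -> counters=[1,0,2,1,0,1,0,2,0,0,0,0,0,1,0,1,1,0,0,0,0,0,1,1]
Step 7: insert ye at [1, 23] -> counters=[1,1,2,1,0,1,0,2,0,0,0,0,0,1,0,1,1,0,0,0,0,0,1,2]
Step 8: insert t at [5, 19] -> counters=[1,1,2,1,0,2,0,2,0,0,0,0,0,1,0,1,1,0,0,1,0,0,1,2]
Step 9: insert yk at [10, 20] -> counters=[1,1,2,1,0,2,0,2,0,0,1,0,0,1,0,1,1,0,0,1,1,0,1,2]
Step 10: insert xf at [2, 13] -> counters=[1,1,3,1,0,2,0,2,0,0,1,0,0,2,0,1,1,0,0,1,1,0,1,2]
Step 11: insert sws at [15, 23] -> counters=[1,1,3,1,0,2,0,2,0,0,1,0,0,2,0,2,1,0,0,1,1,0,1,3]
Step 12: insert g at [5, 16] -> counters=[1,1,3,1,0,3,0,2,0,0,1,0,0,2,0,2,2,0,0,1,1,0,1,3]
Step 13: delete yk at [10, 20] -> counters=[1,1,3,1,0,3,0,2,0,0,0,0,0,2,0,2,2,0,0,1,0,0,1,3]
Step 14: insert t at [5, 19] -> counters=[1,1,3,1,0,4,0,2,0,0,0,0,0,2,0,2,2,0,0,2,0,0,1,3]
Step 15: delete xf at [2, 13] -> counters=[1,1,2,1,0,4,0,2,0,0,0,0,0,1,0,2,2,0,0,2,0,0,1,3]
Step 16: insert g at [5, 16] -> counters=[1,1,2,1,0,5,0,2,0,0,0,0,0,1,0,2,3,0,0,2,0,0,1,3]
Step 17: insert gl at [2, 7] -> counters=[1,1,3,1,0,5,0,3,0,0,0,0,0,1,0,2,3,0,0,2,0,0,1,3]
Step 18: delete c at [7, 22] -> counters=[1,1,3,1,0,5,0,2,0,0,0,0,0,1,0,2,3,0,0,2,0,0,0,3]
Step 19: insert edw at [0, 3] -> counters=[2,1,3,2,0,5,0,2,0,0,0,0,0,1,0,2,3,0,0,2,0,0,0,3]
Step 20: insert yk at [10, 20] -> counters=[2,1,3,2,0,5,0,2,0,0,1,0,0,1,0,2,3,0,0,2,1,0,0,3]
Step 21: insert xf at [2, 13] -> counters=[2,1,4,2,0,5,0,2,0,0,1,0,0,2,0,2,3,0,0,2,1,0,0,3]
Query b: check counters[9]=0 counters[21]=0 -> no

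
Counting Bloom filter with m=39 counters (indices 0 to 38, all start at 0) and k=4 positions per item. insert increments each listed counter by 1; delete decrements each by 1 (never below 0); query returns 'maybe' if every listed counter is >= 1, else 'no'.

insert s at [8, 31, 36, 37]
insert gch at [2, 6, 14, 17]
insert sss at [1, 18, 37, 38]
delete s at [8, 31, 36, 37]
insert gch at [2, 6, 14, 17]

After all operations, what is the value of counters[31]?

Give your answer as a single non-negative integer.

Step 1: insert s at [8, 31, 36, 37] -> counters=[0,0,0,0,0,0,0,0,1,0,0,0,0,0,0,0,0,0,0,0,0,0,0,0,0,0,0,0,0,0,0,1,0,0,0,0,1,1,0]
Step 2: insert gch at [2, 6, 14, 17] -> counters=[0,0,1,0,0,0,1,0,1,0,0,0,0,0,1,0,0,1,0,0,0,0,0,0,0,0,0,0,0,0,0,1,0,0,0,0,1,1,0]
Step 3: insert sss at [1, 18, 37, 38] -> counters=[0,1,1,0,0,0,1,0,1,0,0,0,0,0,1,0,0,1,1,0,0,0,0,0,0,0,0,0,0,0,0,1,0,0,0,0,1,2,1]
Step 4: delete s at [8, 31, 36, 37] -> counters=[0,1,1,0,0,0,1,0,0,0,0,0,0,0,1,0,0,1,1,0,0,0,0,0,0,0,0,0,0,0,0,0,0,0,0,0,0,1,1]
Step 5: insert gch at [2, 6, 14, 17] -> counters=[0,1,2,0,0,0,2,0,0,0,0,0,0,0,2,0,0,2,1,0,0,0,0,0,0,0,0,0,0,0,0,0,0,0,0,0,0,1,1]
Final counters=[0,1,2,0,0,0,2,0,0,0,0,0,0,0,2,0,0,2,1,0,0,0,0,0,0,0,0,0,0,0,0,0,0,0,0,0,0,1,1] -> counters[31]=0

Answer: 0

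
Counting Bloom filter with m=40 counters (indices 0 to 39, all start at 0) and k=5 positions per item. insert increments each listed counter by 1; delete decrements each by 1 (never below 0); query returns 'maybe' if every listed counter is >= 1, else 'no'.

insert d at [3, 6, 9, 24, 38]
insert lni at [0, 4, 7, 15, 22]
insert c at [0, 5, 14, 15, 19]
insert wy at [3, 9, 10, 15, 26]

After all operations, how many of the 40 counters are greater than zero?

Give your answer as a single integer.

Answer: 15

Derivation:
Step 1: insert d at [3, 6, 9, 24, 38] -> counters=[0,0,0,1,0,0,1,0,0,1,0,0,0,0,0,0,0,0,0,0,0,0,0,0,1,0,0,0,0,0,0,0,0,0,0,0,0,0,1,0]
Step 2: insert lni at [0, 4, 7, 15, 22] -> counters=[1,0,0,1,1,0,1,1,0,1,0,0,0,0,0,1,0,0,0,0,0,0,1,0,1,0,0,0,0,0,0,0,0,0,0,0,0,0,1,0]
Step 3: insert c at [0, 5, 14, 15, 19] -> counters=[2,0,0,1,1,1,1,1,0,1,0,0,0,0,1,2,0,0,0,1,0,0,1,0,1,0,0,0,0,0,0,0,0,0,0,0,0,0,1,0]
Step 4: insert wy at [3, 9, 10, 15, 26] -> counters=[2,0,0,2,1,1,1,1,0,2,1,0,0,0,1,3,0,0,0,1,0,0,1,0,1,0,1,0,0,0,0,0,0,0,0,0,0,0,1,0]
Final counters=[2,0,0,2,1,1,1,1,0,2,1,0,0,0,1,3,0,0,0,1,0,0,1,0,1,0,1,0,0,0,0,0,0,0,0,0,0,0,1,0] -> 15 nonzero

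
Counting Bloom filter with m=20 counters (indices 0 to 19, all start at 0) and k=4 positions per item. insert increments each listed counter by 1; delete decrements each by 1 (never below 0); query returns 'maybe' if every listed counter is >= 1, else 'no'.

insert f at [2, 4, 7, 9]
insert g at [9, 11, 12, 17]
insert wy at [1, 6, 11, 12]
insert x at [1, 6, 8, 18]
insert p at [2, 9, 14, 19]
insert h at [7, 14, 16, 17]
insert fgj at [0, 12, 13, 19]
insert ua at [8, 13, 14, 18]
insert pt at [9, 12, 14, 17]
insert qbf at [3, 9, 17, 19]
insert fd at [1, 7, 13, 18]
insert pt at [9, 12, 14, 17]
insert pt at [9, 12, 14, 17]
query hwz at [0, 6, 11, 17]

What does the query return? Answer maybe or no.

Answer: maybe

Derivation:
Step 1: insert f at [2, 4, 7, 9] -> counters=[0,0,1,0,1,0,0,1,0,1,0,0,0,0,0,0,0,0,0,0]
Step 2: insert g at [9, 11, 12, 17] -> counters=[0,0,1,0,1,0,0,1,0,2,0,1,1,0,0,0,0,1,0,0]
Step 3: insert wy at [1, 6, 11, 12] -> counters=[0,1,1,0,1,0,1,1,0,2,0,2,2,0,0,0,0,1,0,0]
Step 4: insert x at [1, 6, 8, 18] -> counters=[0,2,1,0,1,0,2,1,1,2,0,2,2,0,0,0,0,1,1,0]
Step 5: insert p at [2, 9, 14, 19] -> counters=[0,2,2,0,1,0,2,1,1,3,0,2,2,0,1,0,0,1,1,1]
Step 6: insert h at [7, 14, 16, 17] -> counters=[0,2,2,0,1,0,2,2,1,3,0,2,2,0,2,0,1,2,1,1]
Step 7: insert fgj at [0, 12, 13, 19] -> counters=[1,2,2,0,1,0,2,2,1,3,0,2,3,1,2,0,1,2,1,2]
Step 8: insert ua at [8, 13, 14, 18] -> counters=[1,2,2,0,1,0,2,2,2,3,0,2,3,2,3,0,1,2,2,2]
Step 9: insert pt at [9, 12, 14, 17] -> counters=[1,2,2,0,1,0,2,2,2,4,0,2,4,2,4,0,1,3,2,2]
Step 10: insert qbf at [3, 9, 17, 19] -> counters=[1,2,2,1,1,0,2,2,2,5,0,2,4,2,4,0,1,4,2,3]
Step 11: insert fd at [1, 7, 13, 18] -> counters=[1,3,2,1,1,0,2,3,2,5,0,2,4,3,4,0,1,4,3,3]
Step 12: insert pt at [9, 12, 14, 17] -> counters=[1,3,2,1,1,0,2,3,2,6,0,2,5,3,5,0,1,5,3,3]
Step 13: insert pt at [9, 12, 14, 17] -> counters=[1,3,2,1,1,0,2,3,2,7,0,2,6,3,6,0,1,6,3,3]
Query hwz: check counters[0]=1 counters[6]=2 counters[11]=2 counters[17]=6 -> maybe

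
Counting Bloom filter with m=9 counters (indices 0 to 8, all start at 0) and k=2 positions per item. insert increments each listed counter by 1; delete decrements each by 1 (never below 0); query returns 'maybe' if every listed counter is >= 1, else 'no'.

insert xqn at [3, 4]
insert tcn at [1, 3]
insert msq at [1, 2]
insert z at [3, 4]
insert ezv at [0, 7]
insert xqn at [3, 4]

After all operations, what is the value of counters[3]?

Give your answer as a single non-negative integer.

Step 1: insert xqn at [3, 4] -> counters=[0,0,0,1,1,0,0,0,0]
Step 2: insert tcn at [1, 3] -> counters=[0,1,0,2,1,0,0,0,0]
Step 3: insert msq at [1, 2] -> counters=[0,2,1,2,1,0,0,0,0]
Step 4: insert z at [3, 4] -> counters=[0,2,1,3,2,0,0,0,0]
Step 5: insert ezv at [0, 7] -> counters=[1,2,1,3,2,0,0,1,0]
Step 6: insert xqn at [3, 4] -> counters=[1,2,1,4,3,0,0,1,0]
Final counters=[1,2,1,4,3,0,0,1,0] -> counters[3]=4

Answer: 4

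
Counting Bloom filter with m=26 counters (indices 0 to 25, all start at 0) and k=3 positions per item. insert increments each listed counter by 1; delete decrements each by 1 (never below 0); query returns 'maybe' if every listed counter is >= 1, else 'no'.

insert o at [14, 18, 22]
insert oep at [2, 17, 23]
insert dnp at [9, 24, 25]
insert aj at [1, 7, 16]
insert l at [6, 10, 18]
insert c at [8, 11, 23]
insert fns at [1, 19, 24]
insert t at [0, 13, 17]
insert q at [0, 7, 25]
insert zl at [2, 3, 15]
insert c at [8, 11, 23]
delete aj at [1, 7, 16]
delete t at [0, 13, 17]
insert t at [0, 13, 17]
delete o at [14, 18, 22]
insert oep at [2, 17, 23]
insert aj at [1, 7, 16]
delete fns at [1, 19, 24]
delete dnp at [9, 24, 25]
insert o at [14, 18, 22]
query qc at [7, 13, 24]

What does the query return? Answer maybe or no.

Answer: no

Derivation:
Step 1: insert o at [14, 18, 22] -> counters=[0,0,0,0,0,0,0,0,0,0,0,0,0,0,1,0,0,0,1,0,0,0,1,0,0,0]
Step 2: insert oep at [2, 17, 23] -> counters=[0,0,1,0,0,0,0,0,0,0,0,0,0,0,1,0,0,1,1,0,0,0,1,1,0,0]
Step 3: insert dnp at [9, 24, 25] -> counters=[0,0,1,0,0,0,0,0,0,1,0,0,0,0,1,0,0,1,1,0,0,0,1,1,1,1]
Step 4: insert aj at [1, 7, 16] -> counters=[0,1,1,0,0,0,0,1,0,1,0,0,0,0,1,0,1,1,1,0,0,0,1,1,1,1]
Step 5: insert l at [6, 10, 18] -> counters=[0,1,1,0,0,0,1,1,0,1,1,0,0,0,1,0,1,1,2,0,0,0,1,1,1,1]
Step 6: insert c at [8, 11, 23] -> counters=[0,1,1,0,0,0,1,1,1,1,1,1,0,0,1,0,1,1,2,0,0,0,1,2,1,1]
Step 7: insert fns at [1, 19, 24] -> counters=[0,2,1,0,0,0,1,1,1,1,1,1,0,0,1,0,1,1,2,1,0,0,1,2,2,1]
Step 8: insert t at [0, 13, 17] -> counters=[1,2,1,0,0,0,1,1,1,1,1,1,0,1,1,0,1,2,2,1,0,0,1,2,2,1]
Step 9: insert q at [0, 7, 25] -> counters=[2,2,1,0,0,0,1,2,1,1,1,1,0,1,1,0,1,2,2,1,0,0,1,2,2,2]
Step 10: insert zl at [2, 3, 15] -> counters=[2,2,2,1,0,0,1,2,1,1,1,1,0,1,1,1,1,2,2,1,0,0,1,2,2,2]
Step 11: insert c at [8, 11, 23] -> counters=[2,2,2,1,0,0,1,2,2,1,1,2,0,1,1,1,1,2,2,1,0,0,1,3,2,2]
Step 12: delete aj at [1, 7, 16] -> counters=[2,1,2,1,0,0,1,1,2,1,1,2,0,1,1,1,0,2,2,1,0,0,1,3,2,2]
Step 13: delete t at [0, 13, 17] -> counters=[1,1,2,1,0,0,1,1,2,1,1,2,0,0,1,1,0,1,2,1,0,0,1,3,2,2]
Step 14: insert t at [0, 13, 17] -> counters=[2,1,2,1,0,0,1,1,2,1,1,2,0,1,1,1,0,2,2,1,0,0,1,3,2,2]
Step 15: delete o at [14, 18, 22] -> counters=[2,1,2,1,0,0,1,1,2,1,1,2,0,1,0,1,0,2,1,1,0,0,0,3,2,2]
Step 16: insert oep at [2, 17, 23] -> counters=[2,1,3,1,0,0,1,1,2,1,1,2,0,1,0,1,0,3,1,1,0,0,0,4,2,2]
Step 17: insert aj at [1, 7, 16] -> counters=[2,2,3,1,0,0,1,2,2,1,1,2,0,1,0,1,1,3,1,1,0,0,0,4,2,2]
Step 18: delete fns at [1, 19, 24] -> counters=[2,1,3,1,0,0,1,2,2,1,1,2,0,1,0,1,1,3,1,0,0,0,0,4,1,2]
Step 19: delete dnp at [9, 24, 25] -> counters=[2,1,3,1,0,0,1,2,2,0,1,2,0,1,0,1,1,3,1,0,0,0,0,4,0,1]
Step 20: insert o at [14, 18, 22] -> counters=[2,1,3,1,0,0,1,2,2,0,1,2,0,1,1,1,1,3,2,0,0,0,1,4,0,1]
Query qc: check counters[7]=2 counters[13]=1 counters[24]=0 -> no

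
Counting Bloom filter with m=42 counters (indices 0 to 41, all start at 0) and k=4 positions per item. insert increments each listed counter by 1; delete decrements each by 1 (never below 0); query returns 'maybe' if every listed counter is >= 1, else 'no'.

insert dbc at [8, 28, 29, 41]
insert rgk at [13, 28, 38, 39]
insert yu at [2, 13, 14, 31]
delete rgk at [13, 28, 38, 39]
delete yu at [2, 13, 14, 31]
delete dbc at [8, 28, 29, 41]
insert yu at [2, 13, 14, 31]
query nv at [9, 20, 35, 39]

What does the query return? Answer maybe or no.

Answer: no

Derivation:
Step 1: insert dbc at [8, 28, 29, 41] -> counters=[0,0,0,0,0,0,0,0,1,0,0,0,0,0,0,0,0,0,0,0,0,0,0,0,0,0,0,0,1,1,0,0,0,0,0,0,0,0,0,0,0,1]
Step 2: insert rgk at [13, 28, 38, 39] -> counters=[0,0,0,0,0,0,0,0,1,0,0,0,0,1,0,0,0,0,0,0,0,0,0,0,0,0,0,0,2,1,0,0,0,0,0,0,0,0,1,1,0,1]
Step 3: insert yu at [2, 13, 14, 31] -> counters=[0,0,1,0,0,0,0,0,1,0,0,0,0,2,1,0,0,0,0,0,0,0,0,0,0,0,0,0,2,1,0,1,0,0,0,0,0,0,1,1,0,1]
Step 4: delete rgk at [13, 28, 38, 39] -> counters=[0,0,1,0,0,0,0,0,1,0,0,0,0,1,1,0,0,0,0,0,0,0,0,0,0,0,0,0,1,1,0,1,0,0,0,0,0,0,0,0,0,1]
Step 5: delete yu at [2, 13, 14, 31] -> counters=[0,0,0,0,0,0,0,0,1,0,0,0,0,0,0,0,0,0,0,0,0,0,0,0,0,0,0,0,1,1,0,0,0,0,0,0,0,0,0,0,0,1]
Step 6: delete dbc at [8, 28, 29, 41] -> counters=[0,0,0,0,0,0,0,0,0,0,0,0,0,0,0,0,0,0,0,0,0,0,0,0,0,0,0,0,0,0,0,0,0,0,0,0,0,0,0,0,0,0]
Step 7: insert yu at [2, 13, 14, 31] -> counters=[0,0,1,0,0,0,0,0,0,0,0,0,0,1,1,0,0,0,0,0,0,0,0,0,0,0,0,0,0,0,0,1,0,0,0,0,0,0,0,0,0,0]
Query nv: check counters[9]=0 counters[20]=0 counters[35]=0 counters[39]=0 -> no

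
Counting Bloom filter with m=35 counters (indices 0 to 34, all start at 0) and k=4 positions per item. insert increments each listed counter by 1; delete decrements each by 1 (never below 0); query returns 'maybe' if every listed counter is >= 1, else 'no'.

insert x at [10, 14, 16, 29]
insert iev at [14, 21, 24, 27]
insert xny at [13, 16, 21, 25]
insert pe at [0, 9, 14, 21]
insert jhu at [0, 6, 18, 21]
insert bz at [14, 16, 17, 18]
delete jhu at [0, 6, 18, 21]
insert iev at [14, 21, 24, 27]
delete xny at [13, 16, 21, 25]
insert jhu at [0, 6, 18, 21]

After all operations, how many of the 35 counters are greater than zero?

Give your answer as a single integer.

Step 1: insert x at [10, 14, 16, 29] -> counters=[0,0,0,0,0,0,0,0,0,0,1,0,0,0,1,0,1,0,0,0,0,0,0,0,0,0,0,0,0,1,0,0,0,0,0]
Step 2: insert iev at [14, 21, 24, 27] -> counters=[0,0,0,0,0,0,0,0,0,0,1,0,0,0,2,0,1,0,0,0,0,1,0,0,1,0,0,1,0,1,0,0,0,0,0]
Step 3: insert xny at [13, 16, 21, 25] -> counters=[0,0,0,0,0,0,0,0,0,0,1,0,0,1,2,0,2,0,0,0,0,2,0,0,1,1,0,1,0,1,0,0,0,0,0]
Step 4: insert pe at [0, 9, 14, 21] -> counters=[1,0,0,0,0,0,0,0,0,1,1,0,0,1,3,0,2,0,0,0,0,3,0,0,1,1,0,1,0,1,0,0,0,0,0]
Step 5: insert jhu at [0, 6, 18, 21] -> counters=[2,0,0,0,0,0,1,0,0,1,1,0,0,1,3,0,2,0,1,0,0,4,0,0,1,1,0,1,0,1,0,0,0,0,0]
Step 6: insert bz at [14, 16, 17, 18] -> counters=[2,0,0,0,0,0,1,0,0,1,1,0,0,1,4,0,3,1,2,0,0,4,0,0,1,1,0,1,0,1,0,0,0,0,0]
Step 7: delete jhu at [0, 6, 18, 21] -> counters=[1,0,0,0,0,0,0,0,0,1,1,0,0,1,4,0,3,1,1,0,0,3,0,0,1,1,0,1,0,1,0,0,0,0,0]
Step 8: insert iev at [14, 21, 24, 27] -> counters=[1,0,0,0,0,0,0,0,0,1,1,0,0,1,5,0,3,1,1,0,0,4,0,0,2,1,0,2,0,1,0,0,0,0,0]
Step 9: delete xny at [13, 16, 21, 25] -> counters=[1,0,0,0,0,0,0,0,0,1,1,0,0,0,5,0,2,1,1,0,0,3,0,0,2,0,0,2,0,1,0,0,0,0,0]
Step 10: insert jhu at [0, 6, 18, 21] -> counters=[2,0,0,0,0,0,1,0,0,1,1,0,0,0,5,0,2,1,2,0,0,4,0,0,2,0,0,2,0,1,0,0,0,0,0]
Final counters=[2,0,0,0,0,0,1,0,0,1,1,0,0,0,5,0,2,1,2,0,0,4,0,0,2,0,0,2,0,1,0,0,0,0,0] -> 12 nonzero

Answer: 12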